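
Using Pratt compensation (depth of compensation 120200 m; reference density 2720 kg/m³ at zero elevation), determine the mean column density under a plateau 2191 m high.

2670 kg/m³

Pratt balance: ρ_ref D = ρ (D + h).
ρ = ρ_ref D/(D + h) = 2720 × 120200 m/(120200 m + 2191 m) = 2670 kg/m³.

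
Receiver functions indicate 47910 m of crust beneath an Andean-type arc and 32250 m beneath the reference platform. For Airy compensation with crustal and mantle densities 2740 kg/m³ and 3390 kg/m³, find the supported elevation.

3000 m

Excess crust Δ = 47910 m − 32250 m = 15660 m, split between elevation h and root r with h + r = Δ.
Airy balance ρ_c h = (ρ_m − ρ_c) r gives r = h ρ_c/(ρ_m − ρ_c), so h (1 + ρ_c/(ρ_m − ρ_c)) = Δ, i.e. h = Δ (ρ_m − ρ_c)/ρ_m.
h = 15660 m × 650/3390 = 3000 m.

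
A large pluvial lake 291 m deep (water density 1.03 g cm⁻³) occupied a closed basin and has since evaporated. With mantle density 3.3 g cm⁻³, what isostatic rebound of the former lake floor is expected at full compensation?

90.8 m

u = d ρ_w/ρ_m = 291 m × 1.03/3.3 = 90.8 m.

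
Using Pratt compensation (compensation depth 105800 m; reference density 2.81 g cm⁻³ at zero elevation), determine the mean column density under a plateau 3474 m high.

Pratt balance: ρ_ref D = ρ (D + h).
ρ = ρ_ref D/(D + h) = 2.81 × 105800 m/(105800 m + 3474 m) = 2.72 g cm⁻³.

2.72 g cm⁻³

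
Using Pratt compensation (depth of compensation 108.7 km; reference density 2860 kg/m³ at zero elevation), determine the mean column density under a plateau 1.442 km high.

Pratt balance: ρ_ref D = ρ (D + h).
ρ = ρ_ref D/(D + h) = 2860 × 108.7 km/(108.7 km + 1.442 km) = 2820 kg/m³.

2820 kg/m³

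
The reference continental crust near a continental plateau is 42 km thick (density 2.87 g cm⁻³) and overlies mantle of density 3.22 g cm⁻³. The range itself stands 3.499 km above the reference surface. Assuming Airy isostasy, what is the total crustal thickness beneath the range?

74.2 km

Root depth r = h ρ_c / (ρ_m − ρ_c) = 3.499 km × 2.87 / 0.35 = 28.69 km.
Total thickness = T + h + r = 42 km + 3.499 km + 28.69 km = 74.2 km.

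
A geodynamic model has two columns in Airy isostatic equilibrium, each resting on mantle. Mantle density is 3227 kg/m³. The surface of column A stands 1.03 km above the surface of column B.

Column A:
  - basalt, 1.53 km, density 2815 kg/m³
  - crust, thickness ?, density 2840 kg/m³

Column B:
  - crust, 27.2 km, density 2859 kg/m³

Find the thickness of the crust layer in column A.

32.8 km

Take the compensation level at the base of the deeper column (depth z_c below the surface of column A) and equate Σ ρ_i t_i down to z_c; mantle fills any gap and the z_c terms cancel.
Column A: 1.53×2815 + x×2840 + (z_c − 1.53 − x)×3227
Column B: 1.03×0 + 27.2×2859 + (z_c − 1.03 − 27.2)×3227
The z_c×3227 term appears on both sides and cancels. Collect the known terms of each column as K = Σ(ρt)_known − 3227 × (depth of known layers): K_A = 4306.95 − 3227×1.53 = −630.36; K_B = 77764.8 − 3227×(1.03 + 27.2) = −13333.41.
Balance: K_A − x×(3227 − 2840) = K_B, so x = (K_A − K_B)/(3227 − 2840) = 12703.1/387 = 32.8 km.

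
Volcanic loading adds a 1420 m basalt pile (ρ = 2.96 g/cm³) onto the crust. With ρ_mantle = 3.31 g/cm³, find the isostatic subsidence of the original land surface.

Subaerial loading: s = t ρ_load / ρ_m.
s = 1420 m × 2.96/3.31 = 1270 m.

1270 m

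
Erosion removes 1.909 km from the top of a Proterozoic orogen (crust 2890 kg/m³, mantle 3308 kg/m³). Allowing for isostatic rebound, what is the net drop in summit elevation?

Rebound u = e ρ_c/ρ_m = 1.909 km × 2890/3308 = 1.668 km.
Net surface drop = e − u = 1.909 km − 1.668 km = e (ρ_m − ρ_c)/ρ_m = 0.241 km.

0.241 km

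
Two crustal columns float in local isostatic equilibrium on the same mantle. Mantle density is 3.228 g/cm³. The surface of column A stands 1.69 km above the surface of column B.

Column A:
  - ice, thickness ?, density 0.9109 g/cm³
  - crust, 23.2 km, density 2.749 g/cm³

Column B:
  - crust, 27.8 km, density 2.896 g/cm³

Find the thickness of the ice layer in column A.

1.54 km

Take the compensation level at the base of the deeper column (depth z_c below the surface of column A) and equate Σ ρ_i t_i down to z_c; mantle fills any gap and the z_c terms cancel.
Column A: x×0.9109 + 23.2×2.749 + (z_c − 23.2 − x)×3.228
Column B: 1.69×0 + 27.8×2.896 + (z_c − 1.69 − 27.8)×3.228
The z_c×3.228 term appears on both sides and cancels. Collect the known terms of each column as K = Σ(ρt)_known − 3.228 × (depth of known layers): K_A = 63.7768 − 3.228×23.2 = −11.1128; K_B = 80.5088 − 3.228×(1.69 + 27.8) = −14.68492.
Balance: K_A − x×(3.228 − 0.9109) = K_B, so x = (K_A − K_B)/(3.228 − 0.9109) = 3.57212/2.3171 = 1.54 km.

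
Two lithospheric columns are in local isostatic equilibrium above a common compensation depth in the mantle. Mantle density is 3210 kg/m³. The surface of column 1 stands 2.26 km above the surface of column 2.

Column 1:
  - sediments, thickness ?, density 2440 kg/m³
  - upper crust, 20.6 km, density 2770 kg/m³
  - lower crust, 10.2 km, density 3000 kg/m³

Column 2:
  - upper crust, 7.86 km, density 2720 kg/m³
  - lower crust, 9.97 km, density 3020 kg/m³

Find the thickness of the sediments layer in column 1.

Take the compensation level at the base of the deeper column (depth z_c below the surface of column 1) and equate Σ ρ_i t_i down to z_c; mantle fills any gap and the z_c terms cancel.
Column 1: x×2440 + 20.6×2770 + 10.2×3000 + (z_c − 30.8 − x)×3210
Column 2: 2.26×0 + 7.86×2720 + 9.97×3020 + (z_c − 2.26 − 17.83)×3210
The z_c×3210 term appears on both sides and cancels. Collect the known terms of each column as K = Σ(ρt)_known − 3210 × (depth of known layers): K_1 = 87662 − 3210×30.8 = −11206; K_2 = 51488.6 − 3210×(2.26 + 17.83) = −13000.3.
Balance: K_1 − x×(3210 − 2440) = K_2, so x = (K_1 − K_2)/(3210 − 2440) = 1794.3/770 = 2.33 km.

2.33 km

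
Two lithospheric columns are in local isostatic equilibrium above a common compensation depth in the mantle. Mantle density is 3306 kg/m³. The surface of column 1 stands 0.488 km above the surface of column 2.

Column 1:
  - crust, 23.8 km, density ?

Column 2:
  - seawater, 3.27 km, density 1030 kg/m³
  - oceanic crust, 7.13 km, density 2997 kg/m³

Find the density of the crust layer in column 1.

Take the compensation level at the base of the deeper column (depth z_c below the surface of column 1) and equate Σ ρ_i t_i down to z_c; mantle fills any gap and the z_c terms cancel.
Column 1: 23.8×ρ + (z_c − 23.8)×3306
Column 2: 0.488×0 + 3.27×1030 + 7.13×2997 + (z_c − 0.488 − 10.4)×3306
The z_c×3306 term appears on both sides and cancels. Collect the known terms of each column as K = Σ(ρt)_known − 3306 × (depth of known layers): K_1 = 0 − 3306×23.8 = −78682.8; K_2 = 24736.71 − 3306×(0.488 + 10.4) = −11259.018.
Balance: K_1 + 23.8×ρ = K_2, so ρ = (K_2 − K_1)/23.8 = 67423.8/23.8 = 2830 kg/m³.

2830 kg/m³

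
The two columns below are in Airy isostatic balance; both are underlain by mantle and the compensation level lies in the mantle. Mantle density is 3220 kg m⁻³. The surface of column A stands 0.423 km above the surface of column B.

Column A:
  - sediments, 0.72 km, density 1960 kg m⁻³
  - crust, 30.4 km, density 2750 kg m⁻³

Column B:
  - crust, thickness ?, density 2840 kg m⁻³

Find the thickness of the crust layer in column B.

36.4 km

Take the compensation level at the base of the deeper column (depth z_c below the surface of column A) and equate Σ ρ_i t_i down to z_c; mantle fills any gap and the z_c terms cancel.
Column A: 0.72×1960 + 30.4×2750 + (z_c − 31.12)×3220
Column B: 0.423×0 + x×2840 + (z_c − 0.423 − 0 − x)×3220
The z_c×3220 term appears on both sides and cancels. Collect the known terms of each column as K = Σ(ρt)_known − 3220 × (depth of known layers): K_A = 85011.2 − 3220×31.12 = −15195.2; K_B = 0 − 3220×(0.423 + 0) = −1362.06.
Balance: K_A = K_B − x×(3220 − 2840), so x = (K_B − K_A)/(3220 − 2840) = 13833.1/380 = 36.4 km.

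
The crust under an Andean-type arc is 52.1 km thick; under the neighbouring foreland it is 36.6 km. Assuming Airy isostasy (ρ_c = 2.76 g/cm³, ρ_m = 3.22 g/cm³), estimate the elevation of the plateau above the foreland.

Excess crust Δ = 52.1 km − 36.6 km = 15.5 km, split between elevation h and root r with h + r = Δ.
Airy balance ρ_c h = (ρ_m − ρ_c) r gives r = h ρ_c/(ρ_m − ρ_c), so h (1 + ρ_c/(ρ_m − ρ_c)) = Δ, i.e. h = Δ (ρ_m − ρ_c)/ρ_m.
h = 15.5 km × 0.46/3.22 = 2.21 km.

2.21 km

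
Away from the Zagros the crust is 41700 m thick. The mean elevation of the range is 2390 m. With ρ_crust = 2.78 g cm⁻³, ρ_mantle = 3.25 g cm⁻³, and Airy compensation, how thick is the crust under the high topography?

58200 m

Root depth r = h ρ_c / (ρ_m − ρ_c) = 2390 m × 2.78 / 0.47 = 14140 m.
Total thickness = T + h + r = 41700 m + 2390 m + 14140 m = 58200 m.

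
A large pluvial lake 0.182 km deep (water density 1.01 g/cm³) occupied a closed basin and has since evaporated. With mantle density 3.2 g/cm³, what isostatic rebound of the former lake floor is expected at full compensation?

0.0574 km

u = d ρ_w/ρ_m = 0.182 km × 1.01/3.2 = 0.0574 km.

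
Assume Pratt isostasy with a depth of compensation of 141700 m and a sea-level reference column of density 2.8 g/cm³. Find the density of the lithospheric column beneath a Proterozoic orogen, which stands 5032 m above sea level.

Pratt balance: ρ_ref D = ρ (D + h).
ρ = ρ_ref D/(D + h) = 2.8 × 141700 m/(141700 m + 5032 m) = 2.7 g/cm³.

2.7 g/cm³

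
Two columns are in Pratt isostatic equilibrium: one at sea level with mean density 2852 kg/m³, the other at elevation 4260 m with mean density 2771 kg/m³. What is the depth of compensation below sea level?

ρ_ref D = ρ (D + h) → D (ρ_ref − ρ) = ρ h.
D = ρ h/(ρ_ref − ρ) = 2771 × 4260 m/(2852 − 2771) = 146000 m.

146000 m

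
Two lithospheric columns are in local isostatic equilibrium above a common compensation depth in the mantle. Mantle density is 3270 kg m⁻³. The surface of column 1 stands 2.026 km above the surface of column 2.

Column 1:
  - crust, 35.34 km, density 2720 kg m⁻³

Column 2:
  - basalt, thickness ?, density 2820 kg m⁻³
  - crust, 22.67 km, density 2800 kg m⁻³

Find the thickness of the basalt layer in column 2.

4.79 km

Take the compensation level at the base of the deeper column (depth z_c below the surface of column 1) and equate Σ ρ_i t_i down to z_c; mantle fills any gap and the z_c terms cancel.
Column 1: 35.34×2720 + (z_c − 35.34)×3270
Column 2: 2.026×0 + x×2820 + 22.67×2800 + (z_c − 2.026 − 22.67 − x)×3270
The z_c×3270 term appears on both sides and cancels. Collect the known terms of each column as K = Σ(ρt)_known − 3270 × (depth of known layers): K_1 = 96124.8 − 3270×35.34 = −19437; K_2 = 63476 − 3270×(2.026 + 22.67) = −17279.92.
Balance: K_1 = K_2 − x×(3270 − 2820), so x = (K_2 − K_1)/(3270 − 2820) = 2157.08/450 = 4.79 km.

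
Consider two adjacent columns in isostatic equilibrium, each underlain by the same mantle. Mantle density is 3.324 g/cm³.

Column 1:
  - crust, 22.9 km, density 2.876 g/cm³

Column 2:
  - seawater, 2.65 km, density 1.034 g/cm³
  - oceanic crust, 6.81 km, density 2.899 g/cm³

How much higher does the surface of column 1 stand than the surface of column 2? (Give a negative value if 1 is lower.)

For any compensation level in the mantle, the mantle terms cancel and isostasy reduces to e = (Σt_1 − Σt_2) − (Σ(ρt)_1 − Σ(ρt)_2) / ρ_m.
Σt_1 = 22.9 km; Σt_2 = 9.46 km; Σ(ρt)_1 = 65.8604; Σ(ρt)_2 = 22.48229 (in km·g/cm³).
e = (22.9 − 9.46) − (65.8604 − 22.48229) / 3.324 = 0.39 km.

0.39 km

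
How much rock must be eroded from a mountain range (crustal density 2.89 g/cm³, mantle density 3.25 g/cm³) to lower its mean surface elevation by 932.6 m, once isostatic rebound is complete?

Net drop Δ = e − u = e − e ρ_c/ρ_m = e (ρ_m − ρ_c)/ρ_m.
e = Δ ρ_m/(ρ_m − ρ_c) = 932.6 m × 3.25/0.36 = 8420 m.

8420 m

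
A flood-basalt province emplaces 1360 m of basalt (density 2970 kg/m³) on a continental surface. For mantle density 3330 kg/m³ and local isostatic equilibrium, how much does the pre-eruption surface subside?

1210 m

Subaerial loading: s = t ρ_load / ρ_m.
s = 1360 m × 2970/3330 = 1210 m.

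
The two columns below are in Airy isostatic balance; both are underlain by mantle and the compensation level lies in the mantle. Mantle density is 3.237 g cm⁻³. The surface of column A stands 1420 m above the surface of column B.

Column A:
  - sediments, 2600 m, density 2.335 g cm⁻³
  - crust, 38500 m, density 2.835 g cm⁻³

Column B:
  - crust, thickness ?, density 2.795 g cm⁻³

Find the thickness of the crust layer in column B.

Take the compensation level at the base of the deeper column (depth z_c below the surface of column A) and equate Σ ρ_i t_i down to z_c; mantle fills any gap and the z_c terms cancel.
Column A: 2600×2.335 + 38500×2.835 + (z_c − 41100)×3.237
Column B: 1420×0 + x×2.795 + (z_c − 1420 − 0 − x)×3.237
The z_c×3.237 term appears on both sides and cancels. Collect the known terms of each column as K = Σ(ρt)_known − 3.237 × (depth of known layers): K_A = 115218.5 − 3.237×41100 = −17822.2; K_B = 0 − 3.237×(1420 + 0) = −4596.54.
Balance: K_A = K_B − x×(3.237 − 2.795), so x = (K_B − K_A)/(3.237 − 2.795) = 13225.7/0.442 = 29900 m.

29900 m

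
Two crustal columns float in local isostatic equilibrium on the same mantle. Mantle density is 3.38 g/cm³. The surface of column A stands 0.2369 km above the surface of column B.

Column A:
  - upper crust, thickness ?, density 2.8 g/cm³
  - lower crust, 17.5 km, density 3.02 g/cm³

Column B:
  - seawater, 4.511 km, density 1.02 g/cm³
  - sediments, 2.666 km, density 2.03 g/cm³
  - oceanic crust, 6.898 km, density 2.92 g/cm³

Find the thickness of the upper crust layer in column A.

Take the compensation level at the base of the deeper column (depth z_c below the surface of column A) and equate Σ ρ_i t_i down to z_c; mantle fills any gap and the z_c terms cancel.
Column A: x×2.8 + 17.5×3.02 + (z_c − 17.5 − x)×3.38
Column B: 0.2369×0 + 4.511×1.02 + 2.666×2.03 + 6.898×2.92 + (z_c − 0.2369 − 14.075)×3.38
The z_c×3.38 term appears on both sides and cancels. Collect the known terms of each column as K = Σ(ρt)_known − 3.38 × (depth of known layers): K_A = 52.85 − 3.38×17.5 = −6.3; K_B = 30.15536 − 3.38×(0.2369 + 14.075) = −18.218862.
Balance: K_A − x×(3.38 − 2.8) = K_B, so x = (K_A − K_B)/(3.38 − 2.8) = 11.9189/0.58 = 20.5 km.

20.5 km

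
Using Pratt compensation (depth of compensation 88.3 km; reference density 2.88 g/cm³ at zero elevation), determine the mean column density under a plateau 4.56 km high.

Pratt balance: ρ_ref D = ρ (D + h).
ρ = ρ_ref D/(D + h) = 2.88 × 88.3 km/(88.3 km + 4.56 km) = 2.74 g/cm³.

2.74 g/cm³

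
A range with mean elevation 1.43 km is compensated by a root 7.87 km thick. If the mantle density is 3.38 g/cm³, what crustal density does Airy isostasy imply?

2.86 g/cm³

ρ_c h = (ρ_m − ρ_c) r → ρ_c (h + r) = ρ_m r → ρ_c = ρ_m r / (h + r).
ρ_c = 3.38 × 7.87 km / (1.43 km + 7.87 km) = 2.86 g/cm³.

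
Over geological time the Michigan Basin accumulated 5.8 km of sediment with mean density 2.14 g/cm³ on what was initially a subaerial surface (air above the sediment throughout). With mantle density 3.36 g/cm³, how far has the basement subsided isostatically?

3.69 km

Subaerial load: s = t ρ_sed / ρ_m = 5.8 km × 2.14/3.36 = 3.69 km.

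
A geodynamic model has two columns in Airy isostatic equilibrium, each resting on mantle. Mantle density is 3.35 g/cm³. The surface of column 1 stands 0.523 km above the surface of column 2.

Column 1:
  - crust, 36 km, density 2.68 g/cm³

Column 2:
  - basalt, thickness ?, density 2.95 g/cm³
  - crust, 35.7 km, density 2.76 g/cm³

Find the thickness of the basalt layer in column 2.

3.26 km

Take the compensation level at the base of the deeper column (depth z_c below the surface of column 1) and equate Σ ρ_i t_i down to z_c; mantle fills any gap and the z_c terms cancel.
Column 1: 36×2.68 + (z_c − 36)×3.35
Column 2: 0.523×0 + x×2.95 + 35.7×2.76 + (z_c − 0.523 − 35.7 − x)×3.35
The z_c×3.35 term appears on both sides and cancels. Collect the known terms of each column as K = Σ(ρt)_known − 3.35 × (depth of known layers): K_1 = 96.48 − 3.35×36 = −24.12; K_2 = 98.532 − 3.35×(0.523 + 35.7) = −22.81505.
Balance: K_1 = K_2 − x×(3.35 − 2.95), so x = (K_2 − K_1)/(3.35 − 2.95) = 1.30495/0.4 = 3.26 km.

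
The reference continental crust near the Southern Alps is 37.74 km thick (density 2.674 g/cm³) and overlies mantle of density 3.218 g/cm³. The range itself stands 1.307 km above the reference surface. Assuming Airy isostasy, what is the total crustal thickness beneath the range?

45.5 km

Root depth r = h ρ_c / (ρ_m − ρ_c) = 1.307 km × 2.674 / 0.544 = 6.424 km.
Total thickness = T + h + r = 37.74 km + 1.307 km + 6.424 km = 45.5 km.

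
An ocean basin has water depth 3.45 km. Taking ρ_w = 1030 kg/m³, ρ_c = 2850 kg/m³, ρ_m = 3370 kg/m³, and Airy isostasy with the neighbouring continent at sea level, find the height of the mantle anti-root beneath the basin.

By Archimedes' principle applied to the lithosphere: replacing crust with seawater at the top is compensated by replacing crust with mantle at the base: d (ρ_c − ρ_w) = a (ρ_m − ρ_c).
a = d (ρ_c − ρ_w)/(ρ_m − ρ_c) = 3.45 km × 1820/520 = 12.1 km.

12.1 km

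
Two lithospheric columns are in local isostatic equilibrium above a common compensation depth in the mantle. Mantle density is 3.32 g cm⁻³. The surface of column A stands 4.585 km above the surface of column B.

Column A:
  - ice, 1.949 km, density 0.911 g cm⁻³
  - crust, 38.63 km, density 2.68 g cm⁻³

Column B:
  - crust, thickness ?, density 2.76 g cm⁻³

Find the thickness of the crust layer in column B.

Take the compensation level at the base of the deeper column (depth z_c below the surface of column A) and equate Σ ρ_i t_i down to z_c; mantle fills any gap and the z_c terms cancel.
Column A: 1.949×0.911 + 38.63×2.68 + (z_c − 40.579)×3.32
Column B: 4.585×0 + x×2.76 + (z_c − 4.585 − 0 − x)×3.32
The z_c×3.32 term appears on both sides and cancels. Collect the known terms of each column as K = Σ(ρt)_known − 3.32 × (depth of known layers): K_A = 105.303939 − 3.32×40.579 = −29.418341; K_B = 0 − 3.32×(4.585 + 0) = −15.2222.
Balance: K_A = K_B − x×(3.32 − 2.76), so x = (K_B − K_A)/(3.32 − 2.76) = 14.1961/0.56 = 25.4 km.

25.4 km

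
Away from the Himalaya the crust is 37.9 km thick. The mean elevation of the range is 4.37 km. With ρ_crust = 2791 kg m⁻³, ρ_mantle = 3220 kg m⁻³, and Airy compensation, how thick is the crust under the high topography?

70.7 km

Root depth r = h ρ_c / (ρ_m − ρ_c) = 4.37 km × 2791 / 429 = 28.43 km.
Total thickness = T + h + r = 37.9 km + 4.37 km + 28.43 km = 70.7 km.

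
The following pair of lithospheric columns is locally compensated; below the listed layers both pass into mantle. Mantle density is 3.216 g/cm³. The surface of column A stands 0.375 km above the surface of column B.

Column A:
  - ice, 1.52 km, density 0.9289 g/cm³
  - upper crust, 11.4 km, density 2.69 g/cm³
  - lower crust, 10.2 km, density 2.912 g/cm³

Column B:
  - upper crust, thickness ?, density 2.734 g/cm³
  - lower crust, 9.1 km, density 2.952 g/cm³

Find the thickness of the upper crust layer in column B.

Take the compensation level at the base of the deeper column (depth z_c below the surface of column A) and equate Σ ρ_i t_i down to z_c; mantle fills any gap and the z_c terms cancel.
Column A: 1.52×0.9289 + 11.4×2.69 + 10.2×2.912 + (z_c − 23.12)×3.216
Column B: 0.375×0 + x×2.734 + 9.1×2.952 + (z_c − 0.375 − 9.1 − x)×3.216
The z_c×3.216 term appears on both sides and cancels. Collect the known terms of each column as K = Σ(ρt)_known − 3.216 × (depth of known layers): K_A = 61.780328 − 3.216×23.12 = −12.573592; K_B = 26.8632 − 3.216×(0.375 + 9.1) = −3.6084.
Balance: K_A = K_B − x×(3.216 − 2.734), so x = (K_B − K_A)/(3.216 − 2.734) = 8.96519/0.482 = 18.6 km.

18.6 km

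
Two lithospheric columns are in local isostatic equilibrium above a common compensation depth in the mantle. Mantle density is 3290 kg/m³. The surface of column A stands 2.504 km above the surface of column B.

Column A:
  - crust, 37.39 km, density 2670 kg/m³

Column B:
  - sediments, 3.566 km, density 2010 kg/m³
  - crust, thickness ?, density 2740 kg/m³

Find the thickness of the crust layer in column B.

Take the compensation level at the base of the deeper column (depth z_c below the surface of column A) and equate Σ ρ_i t_i down to z_c; mantle fills any gap and the z_c terms cancel.
Column A: 37.39×2670 + (z_c − 37.39)×3290
Column B: 2.504×0 + 3.566×2010 + x×2740 + (z_c − 2.504 − 3.566 − x)×3290
The z_c×3290 term appears on both sides and cancels. Collect the known terms of each column as K = Σ(ρt)_known − 3290 × (depth of known layers): K_A = 99831.3 − 3290×37.39 = −23181.8; K_B = 7167.66 − 3290×(2.504 + 3.566) = −12802.64.
Balance: K_A = K_B − x×(3290 − 2740), so x = (K_B − K_A)/(3290 − 2740) = 10379.2/550 = 18.9 km.

18.9 km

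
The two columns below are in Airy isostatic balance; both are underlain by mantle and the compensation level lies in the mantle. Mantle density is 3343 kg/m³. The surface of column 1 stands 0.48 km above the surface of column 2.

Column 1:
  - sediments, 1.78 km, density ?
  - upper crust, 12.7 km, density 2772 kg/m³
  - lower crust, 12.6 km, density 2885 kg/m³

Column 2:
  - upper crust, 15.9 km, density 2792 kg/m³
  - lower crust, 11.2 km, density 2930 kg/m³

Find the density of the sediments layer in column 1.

2240 kg/m³

Take the compensation level at the base of the deeper column (depth z_c below the surface of column 1) and equate Σ ρ_i t_i down to z_c; mantle fills any gap and the z_c terms cancel.
Column 1: 1.78×ρ + 12.7×2772 + 12.6×2885 + (z_c − 27.08)×3343
Column 2: 0.48×0 + 15.9×2792 + 11.2×2930 + (z_c − 0.48 − 27.1)×3343
The z_c×3343 term appears on both sides and cancels. Collect the known terms of each column as K = Σ(ρt)_known − 3343 × (depth of known layers): K_1 = 71555.4 − 3343×27.08 = −18973.04; K_2 = 77208.8 − 3343×(0.48 + 27.1) = −14991.14.
Balance: K_1 + 1.78×ρ = K_2, so ρ = (K_2 − K_1)/1.78 = 3981.9/1.78 = 2240 kg/m³.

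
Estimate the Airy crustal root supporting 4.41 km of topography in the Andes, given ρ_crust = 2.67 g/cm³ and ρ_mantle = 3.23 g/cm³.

Equating mass per unit area of the two columns: the weight of the topography is balanced by the buoyancy of the root, ρ_c h = (ρ_m − ρ_c) r.
r = h · ρ_c / (ρ_m − ρ_c) = 4.41 km × 2.67 / (3.23 − 2.67) = 21 km.

21 km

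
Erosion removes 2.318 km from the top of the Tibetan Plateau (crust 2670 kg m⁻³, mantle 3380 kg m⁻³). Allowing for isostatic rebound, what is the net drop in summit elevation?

0.487 km

Rebound u = e ρ_c/ρ_m = 2.318 km × 2670/3380 = 1.831 km.
Net surface drop = e − u = 2.318 km − 1.831 km = e (ρ_m − ρ_c)/ρ_m = 0.487 km.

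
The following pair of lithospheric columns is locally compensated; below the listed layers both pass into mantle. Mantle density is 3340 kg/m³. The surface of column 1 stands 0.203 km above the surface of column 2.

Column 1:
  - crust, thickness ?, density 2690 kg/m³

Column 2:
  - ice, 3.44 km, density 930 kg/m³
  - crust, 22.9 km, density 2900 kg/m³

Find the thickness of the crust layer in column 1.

29.3 km

Take the compensation level at the base of the deeper column (depth z_c below the surface of column 1) and equate Σ ρ_i t_i down to z_c; mantle fills any gap and the z_c terms cancel.
Column 1: x×2690 + (z_c − 0 − x)×3340
Column 2: 0.203×0 + 3.44×930 + 22.9×2900 + (z_c − 0.203 − 26.34)×3340
The z_c×3340 term appears on both sides and cancels. Collect the known terms of each column as K = Σ(ρt)_known − 3340 × (depth of known layers): K_1 = 0 − 3340×0 = 0; K_2 = 69609.2 − 3340×(0.203 + 26.34) = −19044.42.
Balance: K_1 − x×(3340 − 2690) = K_2, so x = (K_1 − K_2)/(3340 − 2690) = 19044.4/650 = 29.3 km.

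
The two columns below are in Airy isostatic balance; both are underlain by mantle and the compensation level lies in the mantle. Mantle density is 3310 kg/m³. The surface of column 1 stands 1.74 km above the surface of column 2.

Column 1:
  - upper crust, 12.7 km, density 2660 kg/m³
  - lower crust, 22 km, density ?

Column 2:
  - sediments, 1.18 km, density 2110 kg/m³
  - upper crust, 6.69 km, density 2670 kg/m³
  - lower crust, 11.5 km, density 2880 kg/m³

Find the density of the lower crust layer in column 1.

Take the compensation level at the base of the deeper column (depth z_c below the surface of column 1) and equate Σ ρ_i t_i down to z_c; mantle fills any gap and the z_c terms cancel.
Column 1: 12.7×2660 + 22×ρ + (z_c − 34.7)×3310
Column 2: 1.74×0 + 1.18×2110 + 6.69×2670 + 11.5×2880 + (z_c − 1.74 − 19.37)×3310
The z_c×3310 term appears on both sides and cancels. Collect the known terms of each column as K = Σ(ρt)_known − 3310 × (depth of known layers): K_1 = 33782 − 3310×34.7 = −81075; K_2 = 53472.1 − 3310×(1.74 + 19.37) = −16402.
Balance: K_1 + 22×ρ = K_2, so ρ = (K_2 − K_1)/22 = 64673/22 = 2940 kg/m³.

2940 kg/m³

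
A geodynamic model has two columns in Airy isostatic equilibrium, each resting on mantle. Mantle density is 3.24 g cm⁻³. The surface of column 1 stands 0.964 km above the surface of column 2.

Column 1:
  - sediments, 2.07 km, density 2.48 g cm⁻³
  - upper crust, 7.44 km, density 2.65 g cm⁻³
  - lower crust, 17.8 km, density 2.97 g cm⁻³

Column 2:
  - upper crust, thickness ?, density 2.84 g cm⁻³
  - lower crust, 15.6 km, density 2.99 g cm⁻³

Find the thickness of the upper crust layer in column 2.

9.36 km

Take the compensation level at the base of the deeper column (depth z_c below the surface of column 1) and equate Σ ρ_i t_i down to z_c; mantle fills any gap and the z_c terms cancel.
Column 1: 2.07×2.48 + 7.44×2.65 + 17.8×2.97 + (z_c − 27.31)×3.24
Column 2: 0.964×0 + x×2.84 + 15.6×2.99 + (z_c − 0.964 − 15.6 − x)×3.24
The z_c×3.24 term appears on both sides and cancels. Collect the known terms of each column as K = Σ(ρt)_known − 3.24 × (depth of known layers): K_1 = 77.7156 − 3.24×27.31 = −10.7688; K_2 = 46.644 − 3.24×(0.964 + 15.6) = −7.02336.
Balance: K_1 = K_2 − x×(3.24 − 2.84), so x = (K_2 − K_1)/(3.24 − 2.84) = 3.74544/0.4 = 9.36 km.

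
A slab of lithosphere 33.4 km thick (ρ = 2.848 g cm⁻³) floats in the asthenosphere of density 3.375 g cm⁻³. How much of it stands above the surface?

Floating equilibrium: submerged depth d = t ρ_obj/ρ_fluid = 33.4 km × 2.848/3.375 = 28.18 km.
Freeboard = t − d = 33.4 km − 28.18 km = 5.22 km.

5.22 km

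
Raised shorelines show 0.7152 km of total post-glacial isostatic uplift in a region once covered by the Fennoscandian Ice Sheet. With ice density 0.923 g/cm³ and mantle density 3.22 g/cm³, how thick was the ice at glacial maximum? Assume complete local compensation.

u = t ρ_ice/ρ_m → t = u ρ_m/ρ_ice = 0.7152 km × 3.22/0.923 = 2.5 km.

2.5 km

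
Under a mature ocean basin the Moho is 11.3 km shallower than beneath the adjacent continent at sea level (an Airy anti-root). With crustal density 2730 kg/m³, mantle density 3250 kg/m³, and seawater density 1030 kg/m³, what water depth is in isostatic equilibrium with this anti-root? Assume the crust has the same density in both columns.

3.46 km

Replacing a thickness d of crust by seawater at the top must be balanced by replacing crust with mantle at the base: d (ρ_c − ρ_w) = a (ρ_m − ρ_c).
d = a (ρ_m − ρ_c)/(ρ_c − ρ_w) = 11.3 km × 520/1700 = 3.46 km.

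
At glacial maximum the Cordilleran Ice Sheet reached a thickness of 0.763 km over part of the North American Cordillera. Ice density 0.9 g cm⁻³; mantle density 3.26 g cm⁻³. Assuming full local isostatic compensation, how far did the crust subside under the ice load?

0.211 km

In Airy isostatic equilibrium: the ice load ρ_ice t is balanced by mantle displaced below, ρ_m s.
s = t ρ_ice / ρ_m = 0.763 km × 0.9/3.26 = 0.211 km.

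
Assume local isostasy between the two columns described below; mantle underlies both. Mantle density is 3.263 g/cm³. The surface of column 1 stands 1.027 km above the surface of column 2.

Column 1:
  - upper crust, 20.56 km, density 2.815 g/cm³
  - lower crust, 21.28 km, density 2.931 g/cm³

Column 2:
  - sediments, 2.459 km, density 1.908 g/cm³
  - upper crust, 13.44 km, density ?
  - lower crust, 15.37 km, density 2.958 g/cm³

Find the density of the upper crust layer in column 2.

2.9 g/cm³

Take the compensation level at the base of the deeper column (depth z_c below the surface of column 1) and equate Σ ρ_i t_i down to z_c; mantle fills any gap and the z_c terms cancel.
Column 1: 20.56×2.815 + 21.28×2.931 + (z_c − 41.84)×3.263
Column 2: 1.027×0 + 2.459×1.908 + 13.44×ρ + 15.37×2.958 + (z_c − 1.027 − 31.269)×3.263
The z_c×3.263 term appears on both sides and cancels. Collect the known terms of each column as K = Σ(ρt)_known − 3.263 × (depth of known layers): K_1 = 120.24808 − 3.263×41.84 = −16.27584; K_2 = 50.156232 − 3.263×(1.027 + 31.269) = −55.225616.
Balance: K_1 = K_2 + 13.44×ρ, so ρ = (K_1 − K_2)/13.44 = 38.9498/13.44 = 2.9 g/cm³.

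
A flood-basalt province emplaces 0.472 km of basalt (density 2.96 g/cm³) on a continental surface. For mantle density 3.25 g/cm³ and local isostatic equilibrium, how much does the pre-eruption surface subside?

0.43 km

Subaerial loading: s = t ρ_load / ρ_m.
s = 0.472 km × 2.96/3.25 = 0.43 km.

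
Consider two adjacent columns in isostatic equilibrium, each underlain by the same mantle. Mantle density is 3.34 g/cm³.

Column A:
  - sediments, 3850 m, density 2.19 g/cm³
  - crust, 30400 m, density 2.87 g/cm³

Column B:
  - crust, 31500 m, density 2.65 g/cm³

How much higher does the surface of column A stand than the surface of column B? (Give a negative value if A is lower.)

For any compensation level in the mantle, the mantle terms cancel and isostasy reduces to e = (Σt_A − Σt_B) − (Σ(ρt)_A − Σ(ρt)_B) / ρ_m.
Σt_A = 34250 m; Σt_B = 31500 m; Σ(ρt)_A = 95679.5; Σ(ρt)_B = 83475 (in m·g/cm³).
e = (34250 − 31500) − (95679.5 − 83475) / 3.34 = −904 m.

−904 m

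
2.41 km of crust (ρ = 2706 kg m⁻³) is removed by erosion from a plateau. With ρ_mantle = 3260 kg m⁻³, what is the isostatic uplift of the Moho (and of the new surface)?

Unloading: uplift u = e ρ_c/ρ_m = 2.41 km × 2706/3260 = 2 km.

2 km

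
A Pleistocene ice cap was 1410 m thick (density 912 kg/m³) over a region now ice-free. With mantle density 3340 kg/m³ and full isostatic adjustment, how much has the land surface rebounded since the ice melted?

385 m

Removing the load lets mantle flow back in; uplift u satisfies ρ_ice t = ρ_m u.
u = t ρ_ice/ρ_m = 1410 m × 912/3340 = 385 m.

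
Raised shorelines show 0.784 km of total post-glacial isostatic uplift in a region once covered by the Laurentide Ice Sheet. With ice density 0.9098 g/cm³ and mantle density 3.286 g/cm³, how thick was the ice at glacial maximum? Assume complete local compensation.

u = t ρ_ice/ρ_m → t = u ρ_m/ρ_ice = 0.784 km × 3.286/0.9098 = 2.83 km.

2.83 km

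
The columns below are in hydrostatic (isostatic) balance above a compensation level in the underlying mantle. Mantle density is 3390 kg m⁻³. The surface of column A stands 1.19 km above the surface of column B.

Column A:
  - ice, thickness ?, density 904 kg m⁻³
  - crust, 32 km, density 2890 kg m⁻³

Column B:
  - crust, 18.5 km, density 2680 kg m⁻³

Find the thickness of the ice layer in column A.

0.47 km

Take the compensation level at the base of the deeper column (depth z_c below the surface of column A) and equate Σ ρ_i t_i down to z_c; mantle fills any gap and the z_c terms cancel.
Column A: x×904 + 32×2890 + (z_c − 32 − x)×3390
Column B: 1.19×0 + 18.5×2680 + (z_c − 1.19 − 18.5)×3390
The z_c×3390 term appears on both sides and cancels. Collect the known terms of each column as K = Σ(ρt)_known − 3390 × (depth of known layers): K_A = 92480 − 3390×32 = −16000; K_B = 49580 − 3390×(1.19 + 18.5) = −17169.1.
Balance: K_A − x×(3390 − 904) = K_B, so x = (K_A − K_B)/(3390 − 904) = 1169.1/2486 = 0.47 km.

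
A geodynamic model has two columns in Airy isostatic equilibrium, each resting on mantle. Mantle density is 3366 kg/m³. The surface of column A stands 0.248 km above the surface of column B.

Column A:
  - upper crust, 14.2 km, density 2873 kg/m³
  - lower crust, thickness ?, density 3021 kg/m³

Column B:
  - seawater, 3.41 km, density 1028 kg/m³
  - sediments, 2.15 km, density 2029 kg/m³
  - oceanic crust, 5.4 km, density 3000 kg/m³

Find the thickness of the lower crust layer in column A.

19.3 km

Take the compensation level at the base of the deeper column (depth z_c below the surface of column A) and equate Σ ρ_i t_i down to z_c; mantle fills any gap and the z_c terms cancel.
Column A: 14.2×2873 + x×3021 + (z_c − 14.2 − x)×3366
Column B: 0.248×0 + 3.41×1028 + 2.15×2029 + 5.4×3000 + (z_c − 0.248 − 10.96)×3366
The z_c×3366 term appears on both sides and cancels. Collect the known terms of each column as K = Σ(ρt)_known − 3366 × (depth of known layers): K_A = 40796.6 − 3366×14.2 = −7000.6; K_B = 24067.83 − 3366×(0.248 + 10.96) = −13658.298.
Balance: K_A − x×(3366 − 3021) = K_B, so x = (K_A − K_B)/(3366 − 3021) = 6657.7/345 = 19.3 km.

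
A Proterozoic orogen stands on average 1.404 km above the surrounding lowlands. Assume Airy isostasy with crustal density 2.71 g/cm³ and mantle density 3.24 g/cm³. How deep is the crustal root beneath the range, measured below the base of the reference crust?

7.18 km

In Airy isostatic equilibrium: the weight of the topography is balanced by the buoyancy of the root, ρ_c h = (ρ_m − ρ_c) r.
r = h · ρ_c / (ρ_m − ρ_c) = 1.404 km × 2.71 / (3.24 − 2.71) = 7.18 km.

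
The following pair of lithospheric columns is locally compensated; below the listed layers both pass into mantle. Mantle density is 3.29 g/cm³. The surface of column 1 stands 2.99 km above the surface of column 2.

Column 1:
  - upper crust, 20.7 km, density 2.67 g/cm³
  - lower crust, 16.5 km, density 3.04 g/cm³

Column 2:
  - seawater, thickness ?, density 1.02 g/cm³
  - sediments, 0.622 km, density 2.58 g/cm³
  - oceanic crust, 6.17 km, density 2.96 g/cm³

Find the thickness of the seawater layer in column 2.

Take the compensation level at the base of the deeper column (depth z_c below the surface of column 1) and equate Σ ρ_i t_i down to z_c; mantle fills any gap and the z_c terms cancel.
Column 1: 20.7×2.67 + 16.5×3.04 + (z_c − 37.2)×3.29
Column 2: 2.99×0 + x×1.02 + 0.622×2.58 + 6.17×2.96 + (z_c − 2.99 − 6.792 − x)×3.29
The z_c×3.29 term appears on both sides and cancels. Collect the known terms of each column as K = Σ(ρt)_known − 3.29 × (depth of known layers): K_1 = 105.429 − 3.29×37.2 = −16.959; K_2 = 19.86796 − 3.29×(2.99 + 6.792) = −12.31482.
Balance: K_1 = K_2 − x×(3.29 − 1.02), so x = (K_2 − K_1)/(3.29 − 1.02) = 4.64418/2.27 = 2.05 km.

2.05 km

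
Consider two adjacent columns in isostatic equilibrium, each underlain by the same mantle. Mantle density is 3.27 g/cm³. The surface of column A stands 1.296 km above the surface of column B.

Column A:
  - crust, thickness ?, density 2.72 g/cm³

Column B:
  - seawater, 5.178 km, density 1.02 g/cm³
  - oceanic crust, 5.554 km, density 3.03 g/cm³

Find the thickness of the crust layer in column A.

Take the compensation level at the base of the deeper column (depth z_c below the surface of column A) and equate Σ ρ_i t_i down to z_c; mantle fills any gap and the z_c terms cancel.
Column A: x×2.72 + (z_c − 0 − x)×3.27
Column B: 1.296×0 + 5.178×1.02 + 5.554×3.03 + (z_c − 1.296 − 10.732)×3.27
The z_c×3.27 term appears on both sides and cancels. Collect the known terms of each column as K = Σ(ρt)_known − 3.27 × (depth of known layers): K_A = 0 − 3.27×0 = 0; K_B = 22.11018 − 3.27×(1.296 + 10.732) = −17.22138.
Balance: K_A − x×(3.27 − 2.72) = K_B, so x = (K_A − K_B)/(3.27 − 2.72) = 17.2214/0.55 = 31.3 km.

31.3 km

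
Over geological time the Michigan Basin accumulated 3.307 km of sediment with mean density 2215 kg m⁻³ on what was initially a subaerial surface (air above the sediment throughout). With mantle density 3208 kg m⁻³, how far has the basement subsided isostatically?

Subaerial load: s = t ρ_sed / ρ_m = 3.307 km × 2215/3208 = 2.28 km.

2.28 km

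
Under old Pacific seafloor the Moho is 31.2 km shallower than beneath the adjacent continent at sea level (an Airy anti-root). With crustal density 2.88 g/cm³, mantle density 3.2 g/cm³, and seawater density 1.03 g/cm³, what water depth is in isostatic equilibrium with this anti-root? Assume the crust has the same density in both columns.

Replacing a thickness d of crust by seawater at the top must be balanced by replacing crust with mantle at the base: d (ρ_c − ρ_w) = a (ρ_m − ρ_c).
d = a (ρ_m − ρ_c)/(ρ_c − ρ_w) = 31.2 km × 0.32/1.85 = 5.4 km.

5.4 km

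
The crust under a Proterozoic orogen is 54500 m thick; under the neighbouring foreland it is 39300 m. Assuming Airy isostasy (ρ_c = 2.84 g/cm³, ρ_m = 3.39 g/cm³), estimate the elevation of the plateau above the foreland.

Excess crust Δ = 54500 m − 39300 m = 15200 m, split between elevation h and root r with h + r = Δ.
Airy balance ρ_c h = (ρ_m − ρ_c) r gives r = h ρ_c/(ρ_m − ρ_c), so h (1 + ρ_c/(ρ_m − ρ_c)) = Δ, i.e. h = Δ (ρ_m − ρ_c)/ρ_m.
h = 15200 m × 0.55/3.39 = 2470 m.

2470 m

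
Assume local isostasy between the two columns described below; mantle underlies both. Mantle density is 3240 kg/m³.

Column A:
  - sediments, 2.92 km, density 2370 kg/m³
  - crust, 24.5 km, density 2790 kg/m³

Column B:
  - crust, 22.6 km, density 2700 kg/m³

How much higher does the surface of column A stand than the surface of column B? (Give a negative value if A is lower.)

0.42 km

For any compensation level in the mantle, the mantle terms cancel and isostasy reduces to e = (Σt_A − Σt_B) − (Σ(ρt)_A − Σ(ρt)_B) / ρ_m.
Σt_A = 27.42 km; Σt_B = 22.6 km; Σ(ρt)_A = 75275.4; Σ(ρt)_B = 61020 (in km·kg/m³).
e = (27.42 − 22.6) − (75275.4 − 61020) / 3240 = 0.42 km.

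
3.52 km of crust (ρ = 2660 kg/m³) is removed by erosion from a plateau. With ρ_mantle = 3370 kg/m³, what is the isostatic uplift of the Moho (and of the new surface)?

2.78 km

Unloading: uplift u = e ρ_c/ρ_m = 3.52 km × 2660/3370 = 2.78 km.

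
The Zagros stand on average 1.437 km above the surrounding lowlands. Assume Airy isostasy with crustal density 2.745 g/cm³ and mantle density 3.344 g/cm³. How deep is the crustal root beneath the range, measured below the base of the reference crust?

For local isostatic compensation: the weight of the topography is balanced by the buoyancy of the root, ρ_c h = (ρ_m − ρ_c) r.
r = h · ρ_c / (ρ_m − ρ_c) = 1.437 km × 2.745 / (3.344 − 2.745) = 6.59 km.

6.59 km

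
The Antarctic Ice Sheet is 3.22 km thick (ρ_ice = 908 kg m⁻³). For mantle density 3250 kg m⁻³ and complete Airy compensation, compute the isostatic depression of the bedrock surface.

0.9 km

In Airy isostatic equilibrium: the ice load ρ_ice t is balanced by mantle displaced below, ρ_m s.
s = t ρ_ice / ρ_m = 3.22 km × 908/3250 = 0.9 km.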